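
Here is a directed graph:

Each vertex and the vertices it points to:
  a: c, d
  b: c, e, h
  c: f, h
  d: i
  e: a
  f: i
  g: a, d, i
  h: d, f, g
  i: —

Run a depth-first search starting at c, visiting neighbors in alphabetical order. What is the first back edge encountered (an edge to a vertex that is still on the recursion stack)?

a→c

DFS from c (visiting neighbors in alphabetical order); mark gray on enter, black on exit:
c gray
  f gray
    i gray
    i black
  f black
  h gray
    d gray
      d→i: i black — skip
    d black
    h→f: f black — skip
    g gray
      a gray
        a→c: c is gray → back edge
First back edge: a → c.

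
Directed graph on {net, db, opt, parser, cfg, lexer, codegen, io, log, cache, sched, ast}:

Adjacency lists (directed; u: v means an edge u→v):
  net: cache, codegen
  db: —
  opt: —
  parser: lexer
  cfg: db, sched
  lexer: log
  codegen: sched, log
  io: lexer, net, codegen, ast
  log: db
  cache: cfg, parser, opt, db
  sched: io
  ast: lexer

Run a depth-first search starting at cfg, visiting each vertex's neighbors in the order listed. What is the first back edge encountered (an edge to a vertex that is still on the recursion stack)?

DFS from cfg (visiting each vertex's neighbors in the order listed); mark gray on enter, black on exit:
cfg gray
  db gray
  db black
  sched gray
    io gray
      lexer gray
        log gray
          log→db: db black — skip
        log black
      lexer black
      net gray
        cache gray
          cache→cfg: cfg is gray → back edge
First back edge: cache → cfg.

cache->cfg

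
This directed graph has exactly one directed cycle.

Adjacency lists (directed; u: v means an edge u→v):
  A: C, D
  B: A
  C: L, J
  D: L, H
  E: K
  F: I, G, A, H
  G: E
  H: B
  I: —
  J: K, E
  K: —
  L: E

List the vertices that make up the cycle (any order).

DFS with gray/black marking from A:
A gray
  C gray
    L gray
      E gray
        K gray
        K black
      E black
    L black
    J gray
      J→K: K black — skip
      J→E: E black — skip
    J black
  C black
  D gray
    D→L: L black — skip
    H gray
      B gray
        B→A: A is gray → back edge
Back edge closes the cycle A → D → H → B → A; its vertices are {A, B, D, H}.

A, B, D, H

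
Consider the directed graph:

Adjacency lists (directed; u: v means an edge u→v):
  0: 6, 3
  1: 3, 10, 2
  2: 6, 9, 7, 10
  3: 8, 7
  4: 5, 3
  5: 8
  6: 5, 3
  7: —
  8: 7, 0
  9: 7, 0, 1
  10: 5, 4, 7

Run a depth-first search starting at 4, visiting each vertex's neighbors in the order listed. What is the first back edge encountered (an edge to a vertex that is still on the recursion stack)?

6→5

DFS from 4 (visiting each vertex's neighbors in the order listed); mark gray on enter, black on exit:
4 gray
  5 gray
    8 gray
      7 gray
      7 black
      0 gray
        6 gray
          6→5: 5 is gray → back edge
First back edge: 6 → 5.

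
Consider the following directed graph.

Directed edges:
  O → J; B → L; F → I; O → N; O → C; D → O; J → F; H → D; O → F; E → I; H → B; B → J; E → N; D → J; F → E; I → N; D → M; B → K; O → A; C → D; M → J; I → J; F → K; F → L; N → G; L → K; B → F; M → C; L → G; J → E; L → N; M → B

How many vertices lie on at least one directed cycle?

A vertex is on a directed cycle iff it belongs to a strongly connected component of size ≥ 2 (or has a self-loop).
The vertices on cycles are {C, D, E, F, I, J, M, O} — 8 in total.

8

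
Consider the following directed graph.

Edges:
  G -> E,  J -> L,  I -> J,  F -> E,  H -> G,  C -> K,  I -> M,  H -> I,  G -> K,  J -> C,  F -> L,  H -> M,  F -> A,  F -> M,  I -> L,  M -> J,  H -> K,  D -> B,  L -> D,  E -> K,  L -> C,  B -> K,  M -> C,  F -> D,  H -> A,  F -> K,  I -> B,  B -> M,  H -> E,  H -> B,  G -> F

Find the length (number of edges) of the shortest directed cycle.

5

For each vertex v, BFS finds the shortest path from v back to v.
The shortest such closed walk is J → L → D → B → M → J, length 5.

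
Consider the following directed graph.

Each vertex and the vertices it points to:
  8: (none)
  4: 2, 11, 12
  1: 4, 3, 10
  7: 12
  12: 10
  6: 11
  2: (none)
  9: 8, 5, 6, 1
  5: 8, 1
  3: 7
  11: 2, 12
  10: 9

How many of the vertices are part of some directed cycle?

10

A vertex is on a directed cycle iff it belongs to a strongly connected component of size ≥ 2 (or has a self-loop).
The vertices on cycles are {1, 3, 4, 5, 6, 7, 9, 10, 11, 12} — 10 in total.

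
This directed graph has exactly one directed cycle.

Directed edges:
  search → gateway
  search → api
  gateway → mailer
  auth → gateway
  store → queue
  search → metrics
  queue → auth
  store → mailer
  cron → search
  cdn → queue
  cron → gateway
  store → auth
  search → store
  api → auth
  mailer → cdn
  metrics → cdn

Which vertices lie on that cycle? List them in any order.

DFS with gray/black marking from gateway:
gateway gray
  mailer gray
    cdn gray
      queue gray
        auth gray
          auth→gateway: gateway is gray → back edge
Back edge closes the cycle gateway → mailer → cdn → queue → auth → gateway; its vertices are {cdn, auth, queue, mailer, gateway}.

cdn, auth, queue, mailer, gateway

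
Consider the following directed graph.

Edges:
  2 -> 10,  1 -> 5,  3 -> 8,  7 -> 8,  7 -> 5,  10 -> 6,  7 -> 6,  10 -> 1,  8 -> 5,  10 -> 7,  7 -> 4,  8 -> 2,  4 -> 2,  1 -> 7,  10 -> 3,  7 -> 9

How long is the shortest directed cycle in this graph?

4

For each vertex v, BFS finds the shortest path from v back to v.
The shortest such closed walk is 10 → 3 → 8 → 2 → 10, length 4.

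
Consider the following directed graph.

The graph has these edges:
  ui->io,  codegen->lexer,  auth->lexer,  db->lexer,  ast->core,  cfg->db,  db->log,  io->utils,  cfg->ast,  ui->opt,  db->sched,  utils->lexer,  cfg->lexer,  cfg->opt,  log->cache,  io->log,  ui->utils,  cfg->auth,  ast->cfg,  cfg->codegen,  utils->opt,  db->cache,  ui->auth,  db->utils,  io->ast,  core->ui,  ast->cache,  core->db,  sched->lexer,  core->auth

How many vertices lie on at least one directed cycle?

5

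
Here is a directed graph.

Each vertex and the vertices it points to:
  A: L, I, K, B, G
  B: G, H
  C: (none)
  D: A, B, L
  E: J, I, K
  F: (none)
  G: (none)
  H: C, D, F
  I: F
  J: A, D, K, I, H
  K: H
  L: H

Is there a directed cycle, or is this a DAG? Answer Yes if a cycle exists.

DFS with white/gray/black marking, starting from E:
E gray
  J gray
    A gray
      L gray
        H gray
          C gray
          C black
          D gray
            D→A: A is gray → back edge
Back edge found, so a cycle exists: A → L → H → D → A.

Yes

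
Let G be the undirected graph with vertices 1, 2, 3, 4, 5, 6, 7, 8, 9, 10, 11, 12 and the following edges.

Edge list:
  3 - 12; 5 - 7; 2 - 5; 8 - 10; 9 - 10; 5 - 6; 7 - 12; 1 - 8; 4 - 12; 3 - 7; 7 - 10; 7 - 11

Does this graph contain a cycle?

DFS, tracking each vertex's parent; an edge to a visited non-parent vertex closes a cycle.
Start from 12:
visit 12 (parent –)
  visit 7 (parent 12)
    visit 10 (parent 7)
      visit 9 (parent 10)
        9–10: parent, skip
      visit 8 (parent 10)
        visit 1 (parent 8)
          1–8: parent, skip
        8–10: parent, skip
      10–7: parent, skip
    visit 3 (parent 7)
      3–12: 12 visited and ≠ parent → cycle
Cycle: 12 – 7 – 3 – 12.

Yes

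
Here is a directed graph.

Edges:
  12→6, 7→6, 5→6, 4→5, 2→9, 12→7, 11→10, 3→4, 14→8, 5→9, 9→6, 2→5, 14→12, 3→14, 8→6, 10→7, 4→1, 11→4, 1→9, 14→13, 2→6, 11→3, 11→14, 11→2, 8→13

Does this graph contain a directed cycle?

DFS with white/gray/black marking, starting from 14:
14 gray
  13 gray
  13 black
  8 gray
    8→13: 13 black — skip
    6 gray
    6 black
  8 black
  12 gray
    12→6: 6 black — skip
    7 gray
      7→6: 6 black — skip
    7 black
  12 black
14 black
1 gray
  9 gray
    9→6: 6 black — skip
  9 black
1 black
2 gray
  2→6: 6 black — skip
  2→9: 9 black — skip
  5 gray
    5→6: 6 black — skip
    5→9: 9 black — skip
  5 black
2 black
3 gray
  4 gray
    4→5: 5 black — skip
    4→1: 1 black — skip
  4 black
  3→14: 14 black — skip
3 black
10 gray
  10→7: 7 black — skip
10 black
11 gray
  11→2: 2 black — skip
  11→14: 14 black — skip
  11→10: 10 black — skip
  11→4: 4 black — skip
  11→3: 3 black — skip
11 black
Every edge goes to a white or black vertex — no back edge, so the graph is acyclic.

No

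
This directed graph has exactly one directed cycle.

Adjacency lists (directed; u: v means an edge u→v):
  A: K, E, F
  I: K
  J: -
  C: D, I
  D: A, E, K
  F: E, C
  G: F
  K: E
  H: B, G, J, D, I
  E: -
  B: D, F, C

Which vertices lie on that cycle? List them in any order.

DFS with gray/black marking from C:
C gray
  D gray
    A gray
      K gray
        E gray
        E black
      K black
      A→E: E black — skip
      F gray
        F→E: E black — skip
        F→C: C is gray → back edge
Back edge closes the cycle C → D → A → F → C; its vertices are {A, C, D, F}.

A, C, D, F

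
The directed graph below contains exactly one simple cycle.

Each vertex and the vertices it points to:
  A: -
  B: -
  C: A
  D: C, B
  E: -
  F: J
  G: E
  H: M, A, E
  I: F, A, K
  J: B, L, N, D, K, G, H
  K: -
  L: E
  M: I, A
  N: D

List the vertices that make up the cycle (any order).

F, H, I, J, M

DFS with gray/black marking from F:
F gray
  J gray
    B gray
    B black
    L gray
      E gray
      E black
    L black
    N gray
      D gray
        C gray
          A gray
          A black
        C black
        D→B: B black — skip
      D black
    N black
    J→D: D black — skip
    K gray
    K black
    G gray
      G→E: E black — skip
    G black
    H gray
      M gray
        I gray
          I→F: F is gray → back edge
Back edge closes the cycle F → J → H → M → I → F; its vertices are {F, H, I, J, M}.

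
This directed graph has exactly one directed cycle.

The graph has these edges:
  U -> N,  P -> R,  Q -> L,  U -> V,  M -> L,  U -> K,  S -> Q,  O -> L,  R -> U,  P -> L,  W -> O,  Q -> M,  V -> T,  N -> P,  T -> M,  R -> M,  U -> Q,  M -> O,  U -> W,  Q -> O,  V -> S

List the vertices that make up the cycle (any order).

DFS with gray/black marking from U:
U gray
  K gray
  K black
  Q gray
    O gray
      L gray
      L black
    O black
    M gray
      M→L: L black — skip
      M→O: O black — skip
    M black
    Q→L: L black — skip
  Q black
  V gray
    S gray
      S→Q: Q black — skip
    S black
    T gray
      T→M: M black — skip
    T black
  V black
  N gray
    P gray
      P→L: L black — skip
      R gray
        R→U: U is gray → back edge
Back edge closes the cycle U → N → P → R → U; its vertices are {N, P, R, U}.

N, P, R, U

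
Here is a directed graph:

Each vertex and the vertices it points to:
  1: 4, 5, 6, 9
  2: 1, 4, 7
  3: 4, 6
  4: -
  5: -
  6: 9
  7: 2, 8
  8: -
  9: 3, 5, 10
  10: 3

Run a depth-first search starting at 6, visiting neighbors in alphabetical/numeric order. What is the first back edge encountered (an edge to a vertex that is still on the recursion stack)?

DFS from 6 (visiting neighbors in alphabetical/numeric order); mark gray on enter, black on exit:
6 gray
  9 gray
    3 gray
      4 gray
      4 black
      3→6: 6 is gray → back edge
First back edge: 3 → 6.

3→6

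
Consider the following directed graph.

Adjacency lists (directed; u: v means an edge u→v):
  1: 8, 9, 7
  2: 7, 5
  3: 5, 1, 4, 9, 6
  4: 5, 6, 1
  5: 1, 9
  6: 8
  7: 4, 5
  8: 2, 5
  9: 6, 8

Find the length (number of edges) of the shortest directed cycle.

3

For each vertex v, BFS finds the shortest path from v back to v.
The shortest such closed walk is 4 → 1 → 7 → 4, length 3.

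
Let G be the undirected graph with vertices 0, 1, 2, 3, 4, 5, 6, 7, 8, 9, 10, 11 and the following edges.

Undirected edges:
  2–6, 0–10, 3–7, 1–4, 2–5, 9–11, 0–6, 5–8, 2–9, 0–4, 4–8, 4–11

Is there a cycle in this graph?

DFS, tracking each vertex's parent; an edge to a visited non-parent vertex closes a cycle.
Start from 3:
visit 3 (parent –)
  visit 7 (parent 3)
    7–3: parent, skip
visit 0 (parent –)
  visit 6 (parent 0)
    visit 2 (parent 6)
      2–6: parent, skip
      visit 5 (parent 2)
        5–2: parent, skip
        visit 8 (parent 5)
          8–5: parent, skip
          visit 4 (parent 8)
            4–0: 0 visited and ≠ parent → cycle
Cycle: 0 – 6 – 2 – 5 – 8 – 4 – 0.

Yes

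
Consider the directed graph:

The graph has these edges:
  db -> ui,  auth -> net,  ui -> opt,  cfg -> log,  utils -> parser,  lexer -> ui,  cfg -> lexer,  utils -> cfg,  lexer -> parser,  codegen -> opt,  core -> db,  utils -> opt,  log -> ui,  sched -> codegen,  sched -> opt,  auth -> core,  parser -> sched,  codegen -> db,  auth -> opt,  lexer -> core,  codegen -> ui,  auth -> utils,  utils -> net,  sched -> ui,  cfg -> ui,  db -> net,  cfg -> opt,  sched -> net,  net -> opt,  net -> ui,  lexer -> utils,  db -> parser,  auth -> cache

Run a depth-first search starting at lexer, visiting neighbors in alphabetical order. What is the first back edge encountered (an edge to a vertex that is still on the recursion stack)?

DFS from lexer (visiting neighbors in alphabetical order); mark gray on enter, black on exit:
lexer gray
  core gray
    db gray
      net gray
        opt gray
        opt black
        ui gray
          ui→opt: opt black — skip
        ui black
      net black
      parser gray
        sched gray
          codegen gray
            codegen→db: db is gray → back edge
First back edge: codegen → db.

codegen→db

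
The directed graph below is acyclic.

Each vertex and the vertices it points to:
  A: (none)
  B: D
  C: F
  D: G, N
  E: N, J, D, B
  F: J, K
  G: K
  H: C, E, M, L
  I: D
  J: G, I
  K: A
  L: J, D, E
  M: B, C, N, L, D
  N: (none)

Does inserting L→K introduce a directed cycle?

Adding L→K creates a cycle iff K can already reach L.
Explore from K: no path reaches L. The graph stays acyclic.

No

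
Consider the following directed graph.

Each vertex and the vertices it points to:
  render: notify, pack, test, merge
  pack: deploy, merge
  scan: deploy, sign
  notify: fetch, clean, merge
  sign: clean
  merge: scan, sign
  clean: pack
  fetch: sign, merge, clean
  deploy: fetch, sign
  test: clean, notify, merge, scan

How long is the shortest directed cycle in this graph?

For each vertex v, BFS finds the shortest path from v back to v.
The shortest such closed walk is pack → merge → sign → clean → pack, length 4.

4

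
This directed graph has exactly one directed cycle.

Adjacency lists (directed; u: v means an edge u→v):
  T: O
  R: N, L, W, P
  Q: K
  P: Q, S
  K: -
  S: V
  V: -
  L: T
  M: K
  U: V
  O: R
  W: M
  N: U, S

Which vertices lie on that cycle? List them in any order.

DFS with gray/black marking from R:
R gray
  N gray
    U gray
      V gray
      V black
    U black
    S gray
      S→V: V black — skip
    S black
  N black
  L gray
    T gray
      O gray
        O→R: R is gray → back edge
Back edge closes the cycle R → L → T → O → R; its vertices are {L, O, R, T}.

L, O, R, T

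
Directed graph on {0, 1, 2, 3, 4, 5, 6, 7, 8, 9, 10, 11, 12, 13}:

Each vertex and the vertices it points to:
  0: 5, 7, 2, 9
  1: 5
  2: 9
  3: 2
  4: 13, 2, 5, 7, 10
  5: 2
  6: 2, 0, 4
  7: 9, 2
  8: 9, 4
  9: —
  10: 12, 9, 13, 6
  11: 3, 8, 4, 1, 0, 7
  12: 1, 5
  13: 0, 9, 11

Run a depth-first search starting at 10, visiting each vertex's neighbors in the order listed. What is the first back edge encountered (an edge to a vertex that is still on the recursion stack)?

DFS from 10 (visiting each vertex's neighbors in the order listed); mark gray on enter, black on exit:
10 gray
  12 gray
    1 gray
      5 gray
        2 gray
          9 gray
          9 black
        2 black
      5 black
    1 black
    12→5: 5 black — skip
  12 black
  10→9: 9 black — skip
  13 gray
    0 gray
      0→5: 5 black — skip
      7 gray
        7→9: 9 black — skip
        7→2: 2 black — skip
      7 black
      0→2: 2 black — skip
      0→9: 9 black — skip
    0 black
    13→9: 9 black — skip
    11 gray
      3 gray
        3→2: 2 black — skip
      3 black
      8 gray
        8→9: 9 black — skip
        4 gray
          4→13: 13 is gray → back edge
First back edge: 4 → 13.

4->13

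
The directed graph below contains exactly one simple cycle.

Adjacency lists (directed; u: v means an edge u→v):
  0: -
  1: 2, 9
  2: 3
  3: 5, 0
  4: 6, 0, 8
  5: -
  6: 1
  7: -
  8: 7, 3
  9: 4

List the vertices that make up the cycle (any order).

DFS with gray/black marking from 4:
4 gray
  6 gray
    1 gray
      2 gray
        3 gray
          5 gray
          5 black
          0 gray
          0 black
        3 black
      2 black
      9 gray
        9→4: 4 is gray → back edge
Back edge closes the cycle 4 → 6 → 1 → 9 → 4; its vertices are {1, 4, 6, 9}.

1, 4, 6, 9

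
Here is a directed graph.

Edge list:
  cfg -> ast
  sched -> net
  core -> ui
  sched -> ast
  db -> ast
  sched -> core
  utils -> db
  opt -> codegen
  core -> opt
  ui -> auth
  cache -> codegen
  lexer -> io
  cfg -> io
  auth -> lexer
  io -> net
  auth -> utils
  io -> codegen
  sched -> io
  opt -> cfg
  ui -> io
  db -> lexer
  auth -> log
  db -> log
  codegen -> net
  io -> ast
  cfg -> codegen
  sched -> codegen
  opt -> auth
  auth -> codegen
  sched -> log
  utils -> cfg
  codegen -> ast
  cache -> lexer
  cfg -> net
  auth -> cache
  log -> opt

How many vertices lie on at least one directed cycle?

A vertex is on a directed cycle iff it belongs to a strongly connected component of size ≥ 2 (or has a self-loop).
The vertices on cycles are {db, log, opt, auth, utils} — 5 in total.

5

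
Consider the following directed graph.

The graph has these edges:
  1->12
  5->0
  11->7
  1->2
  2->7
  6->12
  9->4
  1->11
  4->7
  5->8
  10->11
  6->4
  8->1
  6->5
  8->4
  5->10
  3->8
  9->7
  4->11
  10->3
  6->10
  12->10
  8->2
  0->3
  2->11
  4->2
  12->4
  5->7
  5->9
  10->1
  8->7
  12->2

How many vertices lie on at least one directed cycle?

5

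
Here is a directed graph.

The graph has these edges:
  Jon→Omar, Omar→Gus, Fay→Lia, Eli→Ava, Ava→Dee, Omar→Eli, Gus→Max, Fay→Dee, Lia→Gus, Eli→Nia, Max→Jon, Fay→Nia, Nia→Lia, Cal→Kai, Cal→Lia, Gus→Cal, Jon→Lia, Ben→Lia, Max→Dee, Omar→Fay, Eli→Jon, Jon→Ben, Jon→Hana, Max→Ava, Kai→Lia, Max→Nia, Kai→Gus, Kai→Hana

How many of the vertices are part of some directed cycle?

11

A vertex is on a directed cycle iff it belongs to a strongly connected component of size ≥ 2 (or has a self-loop).
The vertices on cycles are {Ben, Cal, Eli, Fay, Gus, Jon, Kai, Lia, Max, Nia, Omar} — 11 in total.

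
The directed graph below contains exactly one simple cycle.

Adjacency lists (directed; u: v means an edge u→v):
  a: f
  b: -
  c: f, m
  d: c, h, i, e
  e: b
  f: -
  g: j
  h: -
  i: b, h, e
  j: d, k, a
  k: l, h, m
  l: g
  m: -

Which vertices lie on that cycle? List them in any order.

DFS with gray/black marking from j:
j gray
  d gray
    c gray
      f gray
      f black
      m gray
      m black
    c black
    h gray
    h black
    i gray
      b gray
      b black
      i→h: h black — skip
      e gray
        e→b: b black — skip
      e black
    i black
    d→e: e black — skip
  d black
  k gray
    l gray
      g gray
        g→j: j is gray → back edge
Back edge closes the cycle j → k → l → g → j; its vertices are {g, j, k, l}.

g, j, k, l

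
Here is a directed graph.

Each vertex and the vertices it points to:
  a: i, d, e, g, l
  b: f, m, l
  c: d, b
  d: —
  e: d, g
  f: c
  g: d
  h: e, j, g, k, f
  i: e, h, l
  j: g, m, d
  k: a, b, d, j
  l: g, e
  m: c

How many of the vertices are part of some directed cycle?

A vertex is on a directed cycle iff it belongs to a strongly connected component of size ≥ 2 (or has a self-loop).
The vertices on cycles are {a, b, c, f, h, i, k, m} — 8 in total.

8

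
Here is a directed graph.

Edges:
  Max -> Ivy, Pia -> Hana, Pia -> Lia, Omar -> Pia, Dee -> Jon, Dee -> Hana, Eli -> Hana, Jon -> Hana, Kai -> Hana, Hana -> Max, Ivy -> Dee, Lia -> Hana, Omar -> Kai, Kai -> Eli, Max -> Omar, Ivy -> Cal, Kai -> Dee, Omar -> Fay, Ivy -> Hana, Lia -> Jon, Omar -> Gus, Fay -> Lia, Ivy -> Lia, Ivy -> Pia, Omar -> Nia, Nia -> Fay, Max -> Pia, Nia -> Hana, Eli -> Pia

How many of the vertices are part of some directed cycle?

12

A vertex is on a directed cycle iff it belongs to a strongly connected component of size ≥ 2 (or has a self-loop).
The vertices on cycles are {Dee, Eli, Fay, Ivy, Jon, Kai, Lia, Max, Nia, Pia, Hana, Omar} — 12 in total.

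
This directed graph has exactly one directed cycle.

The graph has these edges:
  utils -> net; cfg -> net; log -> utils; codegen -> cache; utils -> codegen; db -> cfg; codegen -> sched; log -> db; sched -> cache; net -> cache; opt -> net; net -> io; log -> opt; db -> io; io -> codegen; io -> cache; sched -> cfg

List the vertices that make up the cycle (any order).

DFS with gray/black marking from io:
io gray
  cache gray
  cache black
  codegen gray
    sched gray
      cfg gray
        net gray
          net→cache: cache black — skip
          net→io: io is gray → back edge
Back edge closes the cycle io → codegen → sched → cfg → net → io; its vertices are {io, cfg, net, sched, codegen}.

io, cfg, net, sched, codegen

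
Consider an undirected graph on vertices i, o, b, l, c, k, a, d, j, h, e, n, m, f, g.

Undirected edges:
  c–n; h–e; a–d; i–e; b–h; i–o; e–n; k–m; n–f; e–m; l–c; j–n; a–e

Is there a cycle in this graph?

No

DFS, tracking each vertex's parent; an edge to a visited non-parent vertex closes a cycle.
Start from f:
visit f (parent –)
  visit n (parent f)
    visit c (parent n)
      c–n: parent, skip
      visit l (parent c)
        l–c: parent, skip
    n–f: parent, skip
    visit j (parent n)
      j–n: parent, skip
    visit e (parent n)
      visit h (parent e)
        visit b (parent h)
          b–h: parent, skip
        h–e: parent, skip
      visit i (parent e)
        i–e: parent, skip
        visit o (parent i)
          o–i: parent, skip
      visit a (parent e)
        visit d (parent a)
          d–a: parent, skip
        a–e: parent, skip
      visit m (parent e)
        visit k (parent m)
          k–m: parent, skip
        m–e: parent, skip
      e–n: parent, skip
visit g (parent –)
No non-parent visited neighbor found — the graph is a forest.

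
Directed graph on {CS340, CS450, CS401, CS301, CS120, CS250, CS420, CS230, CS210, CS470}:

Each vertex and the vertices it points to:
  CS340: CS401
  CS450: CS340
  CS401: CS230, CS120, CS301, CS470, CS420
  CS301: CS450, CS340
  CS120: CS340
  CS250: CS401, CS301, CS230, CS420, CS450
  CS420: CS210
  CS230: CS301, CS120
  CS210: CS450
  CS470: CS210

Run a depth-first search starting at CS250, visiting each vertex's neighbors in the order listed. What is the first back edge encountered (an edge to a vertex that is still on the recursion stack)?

CS340->CS401

DFS from CS250 (visiting each vertex's neighbors in the order listed); mark gray on enter, black on exit:
CS250 gray
  CS401 gray
    CS230 gray
      CS301 gray
        CS450 gray
          CS340 gray
            CS340→CS401: CS401 is gray → back edge
First back edge: CS340 → CS401.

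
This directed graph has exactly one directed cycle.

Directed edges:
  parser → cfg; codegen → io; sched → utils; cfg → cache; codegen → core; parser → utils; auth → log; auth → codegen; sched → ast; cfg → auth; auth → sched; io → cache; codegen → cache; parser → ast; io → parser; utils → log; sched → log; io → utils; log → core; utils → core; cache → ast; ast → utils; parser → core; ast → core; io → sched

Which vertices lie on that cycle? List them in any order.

io, cfg, auth, parser, codegen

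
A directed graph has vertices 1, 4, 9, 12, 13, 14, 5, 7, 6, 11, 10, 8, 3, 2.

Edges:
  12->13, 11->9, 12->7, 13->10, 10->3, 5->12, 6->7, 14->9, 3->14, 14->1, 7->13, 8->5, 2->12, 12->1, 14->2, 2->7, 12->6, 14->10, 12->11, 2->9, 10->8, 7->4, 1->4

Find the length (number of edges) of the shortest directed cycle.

3

For each vertex v, BFS finds the shortest path from v back to v.
The shortest such closed walk is 10 → 3 → 14 → 10, length 3.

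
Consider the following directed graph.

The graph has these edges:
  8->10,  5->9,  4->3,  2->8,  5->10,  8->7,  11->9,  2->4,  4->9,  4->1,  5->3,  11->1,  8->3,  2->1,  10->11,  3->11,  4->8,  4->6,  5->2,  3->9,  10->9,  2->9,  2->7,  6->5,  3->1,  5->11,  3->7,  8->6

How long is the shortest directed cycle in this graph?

4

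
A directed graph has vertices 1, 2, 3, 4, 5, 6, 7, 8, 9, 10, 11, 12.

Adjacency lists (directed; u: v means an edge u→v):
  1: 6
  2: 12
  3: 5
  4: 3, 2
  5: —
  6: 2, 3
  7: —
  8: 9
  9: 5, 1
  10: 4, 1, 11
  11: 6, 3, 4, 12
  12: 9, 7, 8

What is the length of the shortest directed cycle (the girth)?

For each vertex v, BFS finds the shortest path from v back to v.
The shortest such closed walk is 6 → 2 → 12 → 9 → 1 → 6, length 5.

5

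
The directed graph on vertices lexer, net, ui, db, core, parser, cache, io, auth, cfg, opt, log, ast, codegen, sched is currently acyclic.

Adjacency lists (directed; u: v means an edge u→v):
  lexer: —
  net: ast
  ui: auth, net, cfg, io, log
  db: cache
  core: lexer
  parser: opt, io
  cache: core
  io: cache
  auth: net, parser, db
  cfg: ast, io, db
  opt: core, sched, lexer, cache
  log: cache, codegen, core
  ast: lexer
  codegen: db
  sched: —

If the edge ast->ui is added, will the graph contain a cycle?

Adding ast→ui creates a cycle iff ui can already reach ast.
Path from ui: ui → cfg → ast.
So ui → … → ast → ui is a cycle.

Yes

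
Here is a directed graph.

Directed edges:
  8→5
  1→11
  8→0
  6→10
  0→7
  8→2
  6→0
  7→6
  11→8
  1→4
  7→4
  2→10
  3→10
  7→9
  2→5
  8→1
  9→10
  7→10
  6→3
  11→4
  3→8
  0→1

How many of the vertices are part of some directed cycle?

A vertex is on a directed cycle iff it belongs to a strongly connected component of size ≥ 2 (or has a self-loop).
The vertices on cycles are {0, 1, 3, 6, 7, 8, 11} — 7 in total.

7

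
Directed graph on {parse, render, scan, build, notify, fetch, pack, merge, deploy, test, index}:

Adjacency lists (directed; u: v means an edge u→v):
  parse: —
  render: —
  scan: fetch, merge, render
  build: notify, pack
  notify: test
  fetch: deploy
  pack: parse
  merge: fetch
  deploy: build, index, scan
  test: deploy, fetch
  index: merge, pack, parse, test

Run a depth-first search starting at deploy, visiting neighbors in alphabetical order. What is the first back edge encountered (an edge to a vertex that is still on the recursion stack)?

DFS from deploy (visiting neighbors in alphabetical order); mark gray on enter, black on exit:
deploy gray
  build gray
    notify gray
      test gray
        test→deploy: deploy is gray → back edge
First back edge: test → deploy.

test->deploy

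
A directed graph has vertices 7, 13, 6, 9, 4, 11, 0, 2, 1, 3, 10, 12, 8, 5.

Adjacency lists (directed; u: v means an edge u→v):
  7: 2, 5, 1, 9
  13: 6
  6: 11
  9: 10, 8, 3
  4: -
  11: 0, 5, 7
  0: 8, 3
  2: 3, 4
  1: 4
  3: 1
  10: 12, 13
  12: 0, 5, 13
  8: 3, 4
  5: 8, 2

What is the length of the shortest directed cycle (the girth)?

For each vertex v, BFS finds the shortest path from v back to v.
The shortest such closed walk is 13 → 6 → 11 → 7 → 9 → 10 → 13, length 6.

6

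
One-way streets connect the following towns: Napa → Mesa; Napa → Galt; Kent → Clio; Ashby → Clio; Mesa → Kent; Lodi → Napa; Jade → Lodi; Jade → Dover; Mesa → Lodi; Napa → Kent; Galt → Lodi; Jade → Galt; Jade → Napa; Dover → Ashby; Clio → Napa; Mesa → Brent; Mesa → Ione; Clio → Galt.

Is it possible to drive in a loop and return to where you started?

DFS with white/gray/black marking, starting from Ione:
Ione gray
Ione black
Clio gray
  Napa gray
    Galt gray
      Lodi gray
        Lodi→Napa: Napa is gray → back edge
Back edge found, so a cycle exists: Napa → Galt → Lodi → Napa.

Yes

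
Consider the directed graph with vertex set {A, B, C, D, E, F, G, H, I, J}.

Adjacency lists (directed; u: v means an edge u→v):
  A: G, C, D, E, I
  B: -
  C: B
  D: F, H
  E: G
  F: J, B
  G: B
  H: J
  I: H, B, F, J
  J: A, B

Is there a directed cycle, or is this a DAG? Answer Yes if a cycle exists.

DFS with white/gray/black marking, starting from B:
B gray
B black
A gray
  G gray
    G→B: B black — skip
  G black
  C gray
    C→B: B black — skip
  C black
  D gray
    F gray
      J gray
        J→A: A is gray → back edge
Back edge found, so a cycle exists: A → D → F → J → A.

Yes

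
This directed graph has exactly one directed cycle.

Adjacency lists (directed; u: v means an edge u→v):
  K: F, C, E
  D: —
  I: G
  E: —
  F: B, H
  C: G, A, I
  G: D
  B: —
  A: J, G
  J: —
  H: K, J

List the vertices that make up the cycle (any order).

DFS with gray/black marking from K:
K gray
  F gray
    B gray
    B black
    H gray
      H→K: K is gray → back edge
Back edge closes the cycle K → F → H → K; its vertices are {F, H, K}.

F, H, K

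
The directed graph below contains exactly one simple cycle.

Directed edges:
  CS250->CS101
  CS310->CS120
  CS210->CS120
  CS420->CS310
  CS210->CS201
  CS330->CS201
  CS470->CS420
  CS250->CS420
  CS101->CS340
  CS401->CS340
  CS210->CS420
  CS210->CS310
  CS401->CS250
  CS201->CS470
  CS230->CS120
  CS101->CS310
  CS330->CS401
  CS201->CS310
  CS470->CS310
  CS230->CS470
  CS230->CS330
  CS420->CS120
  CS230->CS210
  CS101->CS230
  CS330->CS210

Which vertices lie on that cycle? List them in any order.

DFS with gray/black marking from CS101:
CS101 gray
  CS310 gray
    CS120 gray
    CS120 black
  CS310 black
  CS230 gray
    CS210 gray
      CS420 gray
        CS420→CS120: CS120 black — skip
        CS420→CS310: CS310 black — skip
      CS420 black
      CS210→CS310: CS310 black — skip
      CS201 gray
        CS470 gray
          CS470→CS310: CS310 black — skip
          CS470→CS420: CS420 black — skip
        CS470 black
        CS201→CS310: CS310 black — skip
      CS201 black
      CS210→CS120: CS120 black — skip
    CS210 black
    CS330 gray
      CS330→CS210: CS210 black — skip
      CS330→CS201: CS201 black — skip
      CS401 gray
        CS340 gray
        CS340 black
        CS250 gray
          CS250→CS101: CS101 is gray → back edge
Back edge closes the cycle CS101 → CS230 → CS330 → CS401 → CS250 → CS101; its vertices are {CS101, CS230, CS250, CS330, CS401}.

CS101, CS230, CS250, CS330, CS401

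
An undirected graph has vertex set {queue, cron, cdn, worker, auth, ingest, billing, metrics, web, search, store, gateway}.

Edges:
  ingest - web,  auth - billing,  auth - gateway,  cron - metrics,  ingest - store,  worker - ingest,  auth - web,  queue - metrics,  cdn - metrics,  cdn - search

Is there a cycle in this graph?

DFS, tracking each vertex's parent; an edge to a visited non-parent vertex closes a cycle.
Start from gateway:
visit gateway (parent –)
  visit auth (parent gateway)
    visit web (parent auth)
      visit ingest (parent web)
        ingest–web: parent, skip
        visit worker (parent ingest)
          worker–ingest: parent, skip
        visit store (parent ingest)
          store–ingest: parent, skip
      web–auth: parent, skip
    visit billing (parent auth)
      billing–auth: parent, skip
    auth–gateway: parent, skip
visit queue (parent –)
  visit metrics (parent queue)
    visit cdn (parent metrics)
      cdn–metrics: parent, skip
      visit search (parent cdn)
        search–cdn: parent, skip
    metrics–queue: parent, skip
    visit cron (parent metrics)
      cron–metrics: parent, skip
No non-parent visited neighbor found — the graph is a forest.

No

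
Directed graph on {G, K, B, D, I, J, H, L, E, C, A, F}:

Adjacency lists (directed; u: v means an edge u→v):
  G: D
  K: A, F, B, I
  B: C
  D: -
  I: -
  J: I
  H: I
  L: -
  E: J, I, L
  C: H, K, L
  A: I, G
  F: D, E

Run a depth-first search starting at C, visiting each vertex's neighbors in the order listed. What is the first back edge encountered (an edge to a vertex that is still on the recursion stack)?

B→C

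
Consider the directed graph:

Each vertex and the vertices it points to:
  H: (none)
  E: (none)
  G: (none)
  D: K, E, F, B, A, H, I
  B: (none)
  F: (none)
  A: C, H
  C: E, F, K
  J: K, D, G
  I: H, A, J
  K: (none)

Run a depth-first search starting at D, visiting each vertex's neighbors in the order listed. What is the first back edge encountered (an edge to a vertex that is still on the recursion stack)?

J->D

DFS from D (visiting each vertex's neighbors in the order listed); mark gray on enter, black on exit:
D gray
  K gray
  K black
  E gray
  E black
  F gray
  F black
  B gray
  B black
  A gray
    C gray
      C→E: E black — skip
      C→F: F black — skip
      C→K: K black — skip
    C black
    H gray
    H black
  A black
  D→H: H black — skip
  I gray
    I→H: H black — skip
    I→A: A black — skip
    J gray
      J→K: K black — skip
      J→D: D is gray → back edge
First back edge: J → D.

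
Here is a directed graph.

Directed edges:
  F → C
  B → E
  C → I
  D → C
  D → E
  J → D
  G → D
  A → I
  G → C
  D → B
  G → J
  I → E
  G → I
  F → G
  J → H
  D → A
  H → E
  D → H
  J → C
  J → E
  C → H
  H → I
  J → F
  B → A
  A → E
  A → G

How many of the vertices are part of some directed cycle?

A vertex is on a directed cycle iff it belongs to a strongly connected component of size ≥ 2 (or has a self-loop).
The vertices on cycles are {A, B, D, F, G, J} — 6 in total.

6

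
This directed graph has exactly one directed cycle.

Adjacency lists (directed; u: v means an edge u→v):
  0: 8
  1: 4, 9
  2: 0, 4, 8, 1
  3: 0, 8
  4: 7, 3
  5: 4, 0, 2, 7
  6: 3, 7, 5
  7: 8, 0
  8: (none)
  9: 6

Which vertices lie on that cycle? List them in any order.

1, 2, 5, 6, 9

DFS with gray/black marking from 1:
1 gray
  4 gray
    7 gray
      8 gray
      8 black
      0 gray
        0→8: 8 black — skip
      0 black
    7 black
    3 gray
      3→0: 0 black — skip
      3→8: 8 black — skip
    3 black
  4 black
  9 gray
    6 gray
      6→3: 3 black — skip
      6→7: 7 black — skip
      5 gray
        5→4: 4 black — skip
        5→0: 0 black — skip
        2 gray
          2→0: 0 black — skip
          2→4: 4 black — skip
          2→8: 8 black — skip
          2→1: 1 is gray → back edge
Back edge closes the cycle 1 → 9 → 6 → 5 → 2 → 1; its vertices are {1, 2, 5, 6, 9}.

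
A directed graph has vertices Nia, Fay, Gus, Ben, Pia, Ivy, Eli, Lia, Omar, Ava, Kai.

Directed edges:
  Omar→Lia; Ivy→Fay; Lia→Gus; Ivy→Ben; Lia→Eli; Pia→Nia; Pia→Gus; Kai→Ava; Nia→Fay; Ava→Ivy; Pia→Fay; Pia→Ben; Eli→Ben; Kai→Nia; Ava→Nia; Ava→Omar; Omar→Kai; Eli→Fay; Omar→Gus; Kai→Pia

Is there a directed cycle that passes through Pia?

Pia lies on a cycle iff there is a path from Pia back to itself.
Exploring from Pia, it never reaches itself; equivalently, its strongly connected component is a singleton.

No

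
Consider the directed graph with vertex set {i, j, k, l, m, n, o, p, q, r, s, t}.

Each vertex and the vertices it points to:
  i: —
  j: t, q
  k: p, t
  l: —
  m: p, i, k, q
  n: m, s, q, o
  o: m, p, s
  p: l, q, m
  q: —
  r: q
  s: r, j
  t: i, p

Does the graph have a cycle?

Yes

DFS with white/gray/black marking, starting from j:
j gray
  t gray
    i gray
    i black
    p gray
      l gray
      l black
      q gray
      q black
      m gray
        m→p: p is gray → back edge
Back edge found, so a cycle exists: p → m → p.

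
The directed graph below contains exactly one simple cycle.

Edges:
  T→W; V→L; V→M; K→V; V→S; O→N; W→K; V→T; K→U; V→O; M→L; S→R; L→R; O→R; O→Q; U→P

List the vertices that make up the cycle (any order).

DFS with gray/black marking from W:
W gray
  K gray
    V gray
      L gray
        R gray
        R black
      L black
      M gray
        M→L: L black — skip
      M black
      S gray
        S→R: R black — skip
      S black
      O gray
        O→R: R black — skip
        N gray
        N black
        Q gray
        Q black
      O black
      T gray
        T→W: W is gray → back edge
Back edge closes the cycle W → K → V → T → W; its vertices are {K, T, V, W}.

K, T, V, W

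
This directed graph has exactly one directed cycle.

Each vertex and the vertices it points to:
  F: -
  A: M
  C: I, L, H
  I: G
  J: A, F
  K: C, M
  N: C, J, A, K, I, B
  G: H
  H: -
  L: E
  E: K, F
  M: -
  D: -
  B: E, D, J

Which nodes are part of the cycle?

C, E, K, L

DFS with gray/black marking from C:
C gray
  I gray
    G gray
      H gray
      H black
    G black
  I black
  L gray
    E gray
      K gray
        K→C: C is gray → back edge
Back edge closes the cycle C → L → E → K → C; its vertices are {C, E, K, L}.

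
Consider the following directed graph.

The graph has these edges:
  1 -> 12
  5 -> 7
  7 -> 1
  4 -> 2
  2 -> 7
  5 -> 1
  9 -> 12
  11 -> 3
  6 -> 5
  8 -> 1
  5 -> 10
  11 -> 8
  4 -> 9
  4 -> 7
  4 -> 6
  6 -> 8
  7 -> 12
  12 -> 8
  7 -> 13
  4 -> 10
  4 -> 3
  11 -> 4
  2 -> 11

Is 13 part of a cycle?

No

13 lies on a cycle iff there is a path from 13 back to itself.
Exploring from 13, it never reaches itself; equivalently, its strongly connected component is a singleton.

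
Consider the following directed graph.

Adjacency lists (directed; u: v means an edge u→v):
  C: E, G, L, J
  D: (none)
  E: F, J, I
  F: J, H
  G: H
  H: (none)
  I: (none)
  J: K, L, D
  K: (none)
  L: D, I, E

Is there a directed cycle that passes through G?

No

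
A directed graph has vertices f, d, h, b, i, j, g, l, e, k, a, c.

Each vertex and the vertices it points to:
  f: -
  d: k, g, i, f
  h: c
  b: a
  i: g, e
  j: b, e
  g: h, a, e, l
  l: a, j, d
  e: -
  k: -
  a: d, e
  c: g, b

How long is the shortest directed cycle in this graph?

3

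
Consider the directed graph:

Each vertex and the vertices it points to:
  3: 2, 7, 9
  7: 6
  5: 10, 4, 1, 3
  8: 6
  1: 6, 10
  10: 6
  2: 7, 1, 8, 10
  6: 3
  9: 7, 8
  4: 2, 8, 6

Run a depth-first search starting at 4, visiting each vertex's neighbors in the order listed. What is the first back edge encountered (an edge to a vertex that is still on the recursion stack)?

DFS from 4 (visiting each vertex's neighbors in the order listed); mark gray on enter, black on exit:
4 gray
  2 gray
    7 gray
      6 gray
        3 gray
          3→2: 2 is gray → back edge
First back edge: 3 → 2.

3→2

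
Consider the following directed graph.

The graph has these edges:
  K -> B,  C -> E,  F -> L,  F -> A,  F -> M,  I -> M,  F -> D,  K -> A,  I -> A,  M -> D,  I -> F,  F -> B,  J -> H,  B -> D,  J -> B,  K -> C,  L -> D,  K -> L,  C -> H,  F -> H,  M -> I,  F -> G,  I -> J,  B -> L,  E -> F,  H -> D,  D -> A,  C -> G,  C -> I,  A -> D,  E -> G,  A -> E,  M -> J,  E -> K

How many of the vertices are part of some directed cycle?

12

A vertex is on a directed cycle iff it belongs to a strongly connected component of size ≥ 2 (or has a self-loop).
The vertices on cycles are {A, B, C, D, E, F, H, I, J, K, L, M} — 12 in total.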